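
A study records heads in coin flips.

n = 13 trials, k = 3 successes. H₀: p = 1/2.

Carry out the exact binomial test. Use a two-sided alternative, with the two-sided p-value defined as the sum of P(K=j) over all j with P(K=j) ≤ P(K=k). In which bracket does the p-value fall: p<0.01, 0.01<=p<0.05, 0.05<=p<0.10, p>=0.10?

Exact binomial: n=13, k=3, p₀=1/2=0.5000
P(X=j) = C(n,j)·p₀^j·(1−p₀)^(n−j); p = Σ P(X=j) over j with P(X=j) ≤ P(X=3)
p-value (two-sided) = 0.09229
→ bracket: 0.05<=p<0.10

p-value bracket: 0.05<=p<0.10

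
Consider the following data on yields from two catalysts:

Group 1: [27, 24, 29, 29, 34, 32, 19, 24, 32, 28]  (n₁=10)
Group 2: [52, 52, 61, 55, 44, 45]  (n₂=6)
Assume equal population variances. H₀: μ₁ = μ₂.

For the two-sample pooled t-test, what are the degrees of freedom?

df = n₁ + n₂ − 2 = 10 + 6 − 2 = 14

degrees of freedom = 14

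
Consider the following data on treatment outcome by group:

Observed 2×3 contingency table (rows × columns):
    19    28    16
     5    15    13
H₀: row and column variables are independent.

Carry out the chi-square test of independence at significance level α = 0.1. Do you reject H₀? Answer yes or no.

Row totals [63, 33], col totals [24, 43, 29], n=96
χ² = (19−15.75)²/15.75 + (28−28.22)²/28.22 + (16−19.03)²/19.03 + (5−8.25)²/8.25 + (15−14.78)²/14.78 + (13−9.97)²/9.97 = 3.3604
df = 2
p-value (upper-tail) = 0.18634
At α=0.1: p ≥ α → fail to reject H₀

reject H₀: no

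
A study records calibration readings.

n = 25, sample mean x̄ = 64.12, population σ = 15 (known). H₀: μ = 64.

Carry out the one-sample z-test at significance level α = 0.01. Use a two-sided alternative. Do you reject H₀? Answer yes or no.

reject H₀: no

SE = σ/√n = 15/√25 = 3.0000
z = (x̄−μ₀)/SE = (64.12−64)/3.0000 = 0.0400
p-value (two-sided) = 0.96809
At α=0.01: p ≥ α → fail to reject H₀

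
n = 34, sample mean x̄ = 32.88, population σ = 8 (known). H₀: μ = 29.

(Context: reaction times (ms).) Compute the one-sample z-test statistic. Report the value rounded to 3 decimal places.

SE = σ/√n = 8/√34 = 1.3720
z = (x̄−μ₀)/SE = (32.88−29)/1.3720 = 2.8280

test statistic = 2.828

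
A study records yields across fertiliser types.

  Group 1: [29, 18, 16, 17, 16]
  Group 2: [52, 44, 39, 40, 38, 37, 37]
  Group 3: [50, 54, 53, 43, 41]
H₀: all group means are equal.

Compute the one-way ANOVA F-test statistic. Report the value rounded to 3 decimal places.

Group means [19.20, 41.00, 48.20], grand mean 36.706
SSB = Σnᵢ(x̄ᵢ−x̄)² = 2321.929; SSW = ΣΣ(x−x̄ᵢ)² = 437.600
MSB = 2321.929/2 = 1160.9647; MSW = 437.600/14 = 31.2571
F = MSB/MSW = 37.1424
df = (2, 14)

test statistic = 37.142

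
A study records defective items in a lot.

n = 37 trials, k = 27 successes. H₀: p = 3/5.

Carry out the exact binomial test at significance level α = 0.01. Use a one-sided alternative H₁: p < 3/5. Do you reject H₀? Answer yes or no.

reject H₀: no

Exact binomial: n=37, k=27, p₀=3/5=0.6000
P(X≤27) from Σ C(n,i)·p₀^i·(1−p₀)^(n−i)
p-value (one-sided, H₁ less) = 0.96521
At α=0.01: p ≥ α → fail to reject H₀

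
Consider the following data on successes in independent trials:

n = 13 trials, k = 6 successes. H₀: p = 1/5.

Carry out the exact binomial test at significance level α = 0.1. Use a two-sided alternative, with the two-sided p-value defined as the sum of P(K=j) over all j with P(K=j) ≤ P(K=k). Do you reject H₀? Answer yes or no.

Exact binomial: n=13, k=6, p₀=1/5=0.2000
P(X=j) = C(n,j)·p₀^j·(1−p₀)^(n−j); p = Σ P(X=j) over j with P(X=j) ≤ P(X=6)
p-value (two-sided) = 0.03004
At α=0.1: p < α → reject H₀

reject H₀: yes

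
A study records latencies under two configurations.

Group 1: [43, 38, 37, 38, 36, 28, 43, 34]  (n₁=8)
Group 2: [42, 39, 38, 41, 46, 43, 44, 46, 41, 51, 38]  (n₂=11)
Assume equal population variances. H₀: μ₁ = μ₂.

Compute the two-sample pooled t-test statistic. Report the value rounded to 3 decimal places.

test statistic = -2.728

x̄₁=37.125, s₁=4.853, n₁=8
x̄₂=42.636, s₂=3.957, n₂=11
s_p² = [7·4.853² + 10·3.957²]/17 = 18.9071
SE = √(s_p²·(1/8+1/11)) = 2.0204
t = (37.125−42.636)/2.0204 = -2.7278
df = 17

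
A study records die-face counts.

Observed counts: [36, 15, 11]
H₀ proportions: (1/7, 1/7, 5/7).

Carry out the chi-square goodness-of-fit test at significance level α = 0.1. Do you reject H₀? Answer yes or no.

reject H₀: yes

n = 62; E_i = n·p_i = [8.86, 8.86, 44.29]
χ² = (36−8.86)²/8.86 + (15−8.86)²/8.86 + (11−44.29)²/44.29 = 112.4581
df = 2
p-value (upper-tail) = 0.00000
At α=0.1: p < α → reject H₀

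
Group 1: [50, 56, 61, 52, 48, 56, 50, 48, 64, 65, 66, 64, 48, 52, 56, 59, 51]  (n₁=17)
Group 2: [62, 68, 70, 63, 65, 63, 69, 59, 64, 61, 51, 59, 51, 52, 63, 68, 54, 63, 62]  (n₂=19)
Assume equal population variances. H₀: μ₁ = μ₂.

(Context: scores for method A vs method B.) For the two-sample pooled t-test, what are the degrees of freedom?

degrees of freedom = 34

df = n₁ + n₂ − 2 = 17 + 19 − 2 = 34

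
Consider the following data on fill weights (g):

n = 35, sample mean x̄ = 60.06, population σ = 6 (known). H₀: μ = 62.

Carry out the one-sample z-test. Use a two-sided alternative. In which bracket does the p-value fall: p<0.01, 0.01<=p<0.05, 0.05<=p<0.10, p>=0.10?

SE = σ/√n = 6/√35 = 1.0142
z = (x̄−μ₀)/SE = (60.06−62)/1.0142 = -1.9129
p-value (two-sided) = 0.05577
→ bracket: 0.05<=p<0.10

p-value bracket: 0.05<=p<0.10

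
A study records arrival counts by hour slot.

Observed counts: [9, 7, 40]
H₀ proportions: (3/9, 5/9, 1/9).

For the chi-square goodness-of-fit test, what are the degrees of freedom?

df = k − 1 = 3 − 1 = 2

degrees of freedom = 2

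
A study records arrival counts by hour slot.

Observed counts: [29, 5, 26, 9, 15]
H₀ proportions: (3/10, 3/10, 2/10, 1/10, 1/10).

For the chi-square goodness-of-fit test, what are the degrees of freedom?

degrees of freedom = 4

df = k − 1 = 5 − 1 = 4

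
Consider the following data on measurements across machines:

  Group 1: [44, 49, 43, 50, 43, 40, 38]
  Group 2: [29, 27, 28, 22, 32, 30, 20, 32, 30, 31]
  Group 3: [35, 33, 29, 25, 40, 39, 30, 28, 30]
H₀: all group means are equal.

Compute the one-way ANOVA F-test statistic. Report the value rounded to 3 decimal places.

test statistic = 25.863

Group means [43.86, 28.10, 32.11], grand mean 33.731
SSB = Σnᵢ(x̄ᵢ−x̄)² = 1058.469; SSW = ΣΣ(x−x̄ᵢ)² = 470.646
MSB = 1058.469/2 = 529.2347; MSW = 470.646/23 = 20.4629
F = MSB/MSW = 25.8632
df = (2, 23)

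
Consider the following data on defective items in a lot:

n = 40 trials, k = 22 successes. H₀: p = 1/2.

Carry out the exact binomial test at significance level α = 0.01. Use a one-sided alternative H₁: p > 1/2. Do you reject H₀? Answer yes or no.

reject H₀: no

Exact binomial: n=40, k=22, p₀=1/2=0.5000
P(X≥22) from Σ C(n,i)·p₀^i·(1−p₀)^(n−i)
p-value (one-sided, H₁ greater) = 0.31791
At α=0.01: p ≥ α → fail to reject H₀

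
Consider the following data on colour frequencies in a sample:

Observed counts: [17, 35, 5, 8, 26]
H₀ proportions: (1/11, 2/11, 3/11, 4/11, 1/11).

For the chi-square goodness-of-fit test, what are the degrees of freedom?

df = k − 1 = 5 − 1 = 4

degrees of freedom = 4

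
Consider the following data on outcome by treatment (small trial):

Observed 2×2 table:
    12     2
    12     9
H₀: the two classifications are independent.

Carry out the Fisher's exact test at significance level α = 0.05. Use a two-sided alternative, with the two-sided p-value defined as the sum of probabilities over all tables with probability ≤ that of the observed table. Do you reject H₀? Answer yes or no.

Margins: r₁=14, r₂=21, c₁=24, c₂=11, n=35
p_obs = C(14,12)·C(21,12)/C(35,24); sum pmf over tables with pmf ≤ p_obs
p-value (two-sided) = 0.13665
At α=0.05: p ≥ α → fail to reject H₀

reject H₀: no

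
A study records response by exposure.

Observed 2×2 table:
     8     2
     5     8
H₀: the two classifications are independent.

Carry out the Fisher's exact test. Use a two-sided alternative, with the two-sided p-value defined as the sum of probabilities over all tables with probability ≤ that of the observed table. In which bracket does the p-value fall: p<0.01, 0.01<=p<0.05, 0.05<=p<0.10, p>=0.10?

Margins: r₁=10, r₂=13, c₁=13, c₂=10, n=23
p_obs = C(10,8)·C(13,5)/C(23,13); sum pmf over tables with pmf ≤ p_obs
p-value (two-sided) = 0.09030
→ bracket: 0.05<=p<0.10

p-value bracket: 0.05<=p<0.10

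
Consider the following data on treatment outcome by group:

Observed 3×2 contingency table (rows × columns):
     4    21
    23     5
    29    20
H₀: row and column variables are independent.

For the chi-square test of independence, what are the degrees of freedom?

degrees of freedom = 2

df = (r−1)(c−1) = (3−1)·(2−1) = 2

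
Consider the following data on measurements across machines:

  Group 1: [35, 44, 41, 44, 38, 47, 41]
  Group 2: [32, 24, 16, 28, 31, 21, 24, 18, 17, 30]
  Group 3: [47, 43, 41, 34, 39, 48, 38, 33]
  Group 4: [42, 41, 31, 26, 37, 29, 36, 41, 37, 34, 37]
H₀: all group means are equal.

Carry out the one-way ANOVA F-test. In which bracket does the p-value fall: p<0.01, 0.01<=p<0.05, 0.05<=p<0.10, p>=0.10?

Group means [41.43, 24.10, 40.38, 35.55], grand mean 34.583
SSB = Σnᵢ(x̄ᵢ−x̄)² = 1705.533; SSW = ΣΣ(x−x̄ᵢ)² = 897.217
MSB = 1705.533/3 = 568.5111; MSW = 897.217/32 = 28.0380
F = MSB/MSW = 20.2764
df = (3, 32)
p-value (upper-tail) = 0.00000
→ bracket: p<0.01

p-value bracket: p<0.01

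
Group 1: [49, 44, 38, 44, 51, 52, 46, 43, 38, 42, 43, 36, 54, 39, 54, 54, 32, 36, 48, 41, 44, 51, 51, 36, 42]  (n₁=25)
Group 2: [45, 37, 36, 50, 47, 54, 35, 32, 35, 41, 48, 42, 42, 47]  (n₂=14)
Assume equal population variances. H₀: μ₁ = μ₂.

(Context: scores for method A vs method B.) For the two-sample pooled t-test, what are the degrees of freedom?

df = n₁ + n₂ − 2 = 25 + 14 − 2 = 37

degrees of freedom = 37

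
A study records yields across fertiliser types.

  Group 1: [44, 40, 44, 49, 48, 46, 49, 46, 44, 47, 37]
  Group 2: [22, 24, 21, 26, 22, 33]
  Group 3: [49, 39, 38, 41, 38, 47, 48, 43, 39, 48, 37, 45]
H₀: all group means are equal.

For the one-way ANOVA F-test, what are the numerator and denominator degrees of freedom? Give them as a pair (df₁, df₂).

k = 3 groups, N = 29 total
df = (k−1, N−k) = (3−1, 29−3) = (2, 26)

degrees of freedom = [2, 26]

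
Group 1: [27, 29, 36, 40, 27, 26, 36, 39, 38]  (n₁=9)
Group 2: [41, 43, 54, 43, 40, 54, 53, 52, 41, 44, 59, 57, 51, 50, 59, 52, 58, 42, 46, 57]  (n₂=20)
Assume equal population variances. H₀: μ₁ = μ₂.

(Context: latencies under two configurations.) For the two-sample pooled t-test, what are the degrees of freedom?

degrees of freedom = 27

df = n₁ + n₂ − 2 = 9 + 20 − 2 = 27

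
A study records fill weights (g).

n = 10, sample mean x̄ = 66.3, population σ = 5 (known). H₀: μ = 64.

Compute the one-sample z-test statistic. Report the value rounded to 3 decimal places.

test statistic = 1.455

SE = σ/√n = 5/√10 = 1.5811
z = (x̄−μ₀)/SE = (66.3−64)/1.5811 = 1.4546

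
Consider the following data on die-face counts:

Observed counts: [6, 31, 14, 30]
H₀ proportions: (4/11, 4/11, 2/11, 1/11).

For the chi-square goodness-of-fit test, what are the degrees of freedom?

degrees of freedom = 3

df = k − 1 = 4 − 1 = 3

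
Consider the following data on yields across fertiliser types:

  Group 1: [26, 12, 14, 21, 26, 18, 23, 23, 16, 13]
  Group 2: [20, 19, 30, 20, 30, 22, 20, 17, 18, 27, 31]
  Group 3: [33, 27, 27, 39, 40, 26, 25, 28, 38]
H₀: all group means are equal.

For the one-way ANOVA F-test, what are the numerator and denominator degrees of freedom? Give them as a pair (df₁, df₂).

degrees of freedom = [2, 27]

k = 3 groups, N = 30 total
df = (k−1, N−k) = (3−1, 30−3) = (2, 27)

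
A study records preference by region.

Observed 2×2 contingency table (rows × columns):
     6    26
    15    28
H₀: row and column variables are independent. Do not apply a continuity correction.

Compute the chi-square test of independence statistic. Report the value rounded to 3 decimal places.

Row totals [32, 43], col totals [21, 54], n=75
χ² = (6−8.96)²/8.96 + (26−23.04)²/23.04 + (15−12.04)²/12.04 + (28−30.96)²/30.96 = 2.3688
df = 1

test statistic = 2.369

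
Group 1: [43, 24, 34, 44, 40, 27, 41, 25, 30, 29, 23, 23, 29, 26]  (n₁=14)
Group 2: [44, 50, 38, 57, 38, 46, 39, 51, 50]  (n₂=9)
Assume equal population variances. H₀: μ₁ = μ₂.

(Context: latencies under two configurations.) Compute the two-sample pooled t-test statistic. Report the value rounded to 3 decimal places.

test statistic = -4.672

x̄₁=31.286, s₁=7.670, n₁=14
x̄₂=45.889, s₂=6.698, n₂=9
s_p² = [13·7.670² + 8·6.698²]/21 = 53.5117
SE = √(s_p²·(1/14+1/9)) = 3.1254
t = (31.286−45.889)/3.1254 = -4.6724
df = 21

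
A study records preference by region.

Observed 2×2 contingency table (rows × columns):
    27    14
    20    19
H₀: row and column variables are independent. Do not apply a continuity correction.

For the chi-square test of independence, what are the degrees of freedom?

df = (r−1)(c−1) = (2−1)·(2−1) = 1

degrees of freedom = 1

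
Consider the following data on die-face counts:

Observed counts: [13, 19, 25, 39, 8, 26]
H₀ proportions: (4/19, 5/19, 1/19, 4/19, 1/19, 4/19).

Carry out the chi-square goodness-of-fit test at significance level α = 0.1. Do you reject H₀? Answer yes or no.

reject H₀: yes

n = 130; E_i = n·p_i = [27.37, 34.21, 6.84, 27.37, 6.84, 27.37]
χ² = (13−27.37)²/27.37 + (19−34.21)²/34.21 + (25−6.84)²/6.84 + (39−27.37)²/27.37 + (8−6.84)²/6.84 + (26−27.37)²/27.37 = 67.7023
df = 5
p-value (upper-tail) = 0.00000
At α=0.1: p < α → reject H₀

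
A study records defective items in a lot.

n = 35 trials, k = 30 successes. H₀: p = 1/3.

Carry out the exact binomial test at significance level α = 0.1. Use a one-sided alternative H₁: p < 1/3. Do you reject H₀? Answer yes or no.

reject H₀: no

Exact binomial: n=35, k=30, p₀=1/3=0.3333
P(X≤30) from Σ C(n,i)·p₀^i·(1−p₀)^(n−i)
p-value (one-sided, H₁ less) = 1.00000
At α=0.1: p ≥ α → fail to reject H₀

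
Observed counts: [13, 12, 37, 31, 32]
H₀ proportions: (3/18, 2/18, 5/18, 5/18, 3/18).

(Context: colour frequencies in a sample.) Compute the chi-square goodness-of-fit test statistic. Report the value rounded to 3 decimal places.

n = 125; E_i = n·p_i = [20.83, 13.89, 34.72, 34.72, 20.83]
χ² = (13−20.83)²/20.83 + (12−13.89)²/13.89 + (37−34.72)²/34.72 + (31−34.72)²/34.72 + (32−20.83)²/20.83 = 9.7360
df = 4

test statistic = 9.736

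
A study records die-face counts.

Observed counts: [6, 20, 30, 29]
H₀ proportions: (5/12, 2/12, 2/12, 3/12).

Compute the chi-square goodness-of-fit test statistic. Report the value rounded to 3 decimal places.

n = 85; E_i = n·p_i = [35.42, 14.17, 14.17, 21.25]
χ² = (6−35.42)²/35.42 + (20−14.17)²/14.17 + (30−14.17)²/14.17 + (29−21.25)²/21.25 = 47.3576
df = 3

test statistic = 47.358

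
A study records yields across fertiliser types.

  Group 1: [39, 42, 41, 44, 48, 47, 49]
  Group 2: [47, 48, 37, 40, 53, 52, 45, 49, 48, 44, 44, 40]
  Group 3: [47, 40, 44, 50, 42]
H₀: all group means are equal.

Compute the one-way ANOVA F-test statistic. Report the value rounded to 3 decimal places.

test statistic = 0.215

Group means [44.29, 45.58, 44.60], grand mean 45.000
SSB = Σnᵢ(x̄ᵢ−x̄)² = 8.455; SSW = ΣΣ(x−x̄ᵢ)² = 413.545
MSB = 8.455/2 = 4.2274; MSW = 413.545/21 = 19.6926
F = MSB/MSW = 0.2147
df = (2, 21)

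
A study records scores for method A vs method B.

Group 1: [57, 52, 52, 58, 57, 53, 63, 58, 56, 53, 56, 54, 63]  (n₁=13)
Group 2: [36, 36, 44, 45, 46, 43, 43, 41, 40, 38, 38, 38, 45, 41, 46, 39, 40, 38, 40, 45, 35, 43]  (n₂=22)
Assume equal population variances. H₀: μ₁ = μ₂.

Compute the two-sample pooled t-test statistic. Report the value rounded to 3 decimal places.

x̄₁=56.308, s₁=3.660, n₁=13
x̄₂=40.909, s₂=3.435, n₂=22
s_p² = [12·3.660² + 21·3.435²]/33 = 12.3814
SE = √(s_p²·(1/13+1/22)) = 1.2309
t = (56.308−40.909)/1.2309 = 12.5096
df = 33

test statistic = 12.510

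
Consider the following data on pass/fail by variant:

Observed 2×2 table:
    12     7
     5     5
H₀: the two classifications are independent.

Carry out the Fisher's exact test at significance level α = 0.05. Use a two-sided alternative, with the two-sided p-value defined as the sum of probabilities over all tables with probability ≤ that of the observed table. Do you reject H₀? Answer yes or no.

reject H₀: no

Margins: r₁=19, r₂=10, c₁=17, c₂=12, n=29
p_obs = C(19,12)·C(10,5)/C(29,17); sum pmf over tables with pmf ≤ p_obs
p-value (two-sided) = 0.69415
At α=0.05: p ≥ α → fail to reject H₀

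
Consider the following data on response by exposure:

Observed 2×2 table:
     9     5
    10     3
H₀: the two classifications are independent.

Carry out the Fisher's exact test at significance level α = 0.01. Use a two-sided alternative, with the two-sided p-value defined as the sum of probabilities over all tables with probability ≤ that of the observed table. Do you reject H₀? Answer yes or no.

reject H₀: no

Margins: r₁=14, r₂=13, c₁=19, c₂=8, n=27
p_obs = C(14,9)·C(13,10)/C(27,19); sum pmf over tables with pmf ≤ p_obs
p-value (two-sided) = 0.67762
At α=0.01: p ≥ α → fail to reject H₀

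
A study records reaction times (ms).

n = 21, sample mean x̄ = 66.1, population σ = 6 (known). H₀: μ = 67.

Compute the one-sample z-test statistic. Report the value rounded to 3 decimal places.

SE = σ/√n = 6/√21 = 1.3093
z = (x̄−μ₀)/SE = (66.1−67)/1.3093 = -0.6874

test statistic = -0.687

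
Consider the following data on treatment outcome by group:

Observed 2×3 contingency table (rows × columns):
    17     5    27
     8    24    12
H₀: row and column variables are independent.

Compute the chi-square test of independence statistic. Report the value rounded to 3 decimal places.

test statistic = 21.250

Row totals [49, 44], col totals [25, 29, 39], n=93
χ² = (17−13.17)²/13.17 + (5−15.28)²/15.28 + (27−20.55)²/20.55 + (8−11.83)²/11.83 + (24−13.72)²/13.72 + (12−18.45)²/18.45 = 21.2501
df = 2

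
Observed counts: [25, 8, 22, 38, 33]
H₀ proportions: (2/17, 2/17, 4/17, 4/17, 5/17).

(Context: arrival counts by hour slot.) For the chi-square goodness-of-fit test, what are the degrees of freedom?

df = k − 1 = 5 − 1 = 4

degrees of freedom = 4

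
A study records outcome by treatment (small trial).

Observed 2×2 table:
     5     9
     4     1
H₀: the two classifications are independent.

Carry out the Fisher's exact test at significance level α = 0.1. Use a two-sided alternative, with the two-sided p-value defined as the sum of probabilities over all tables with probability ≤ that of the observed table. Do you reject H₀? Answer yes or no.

reject H₀: no

Margins: r₁=14, r₂=5, c₁=9, c₂=10, n=19
p_obs = C(14,5)·C(5,4)/C(19,9); sum pmf over tables with pmf ≤ p_obs
p-value (two-sided) = 0.14087
At α=0.1: p ≥ α → fail to reject H₀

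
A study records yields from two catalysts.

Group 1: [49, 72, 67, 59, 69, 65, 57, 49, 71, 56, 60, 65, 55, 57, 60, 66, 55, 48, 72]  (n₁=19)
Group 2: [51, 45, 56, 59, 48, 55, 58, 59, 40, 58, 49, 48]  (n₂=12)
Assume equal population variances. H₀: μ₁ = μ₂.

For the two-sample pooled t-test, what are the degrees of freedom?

df = n₁ + n₂ − 2 = 19 + 12 − 2 = 29

degrees of freedom = 29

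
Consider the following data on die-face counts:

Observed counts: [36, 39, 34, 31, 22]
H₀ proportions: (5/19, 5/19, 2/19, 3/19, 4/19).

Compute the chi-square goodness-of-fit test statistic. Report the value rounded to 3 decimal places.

n = 162; E_i = n·p_i = [42.63, 42.63, 17.05, 25.58, 34.11]
χ² = (36−42.63)²/42.63 + (39−42.63)²/42.63 + (34−17.05)²/17.05 + (31−25.58)²/25.58 + (22−34.11)²/34.11 = 23.6292
df = 4

test statistic = 23.629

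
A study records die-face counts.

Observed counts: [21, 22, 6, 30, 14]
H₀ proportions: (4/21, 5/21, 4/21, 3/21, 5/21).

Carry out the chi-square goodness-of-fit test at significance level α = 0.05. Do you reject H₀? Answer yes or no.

reject H₀: yes

n = 93; E_i = n·p_i = [17.71, 22.14, 17.71, 13.29, 22.14]
χ² = (21−17.71)²/17.71 + (22−22.14)²/22.14 + (6−17.71)²/17.71 + (30−13.29)²/13.29 + (14−22.14)²/22.14 = 32.3790
df = 4
p-value (upper-tail) = 0.00000
At α=0.05: p < α → reject H₀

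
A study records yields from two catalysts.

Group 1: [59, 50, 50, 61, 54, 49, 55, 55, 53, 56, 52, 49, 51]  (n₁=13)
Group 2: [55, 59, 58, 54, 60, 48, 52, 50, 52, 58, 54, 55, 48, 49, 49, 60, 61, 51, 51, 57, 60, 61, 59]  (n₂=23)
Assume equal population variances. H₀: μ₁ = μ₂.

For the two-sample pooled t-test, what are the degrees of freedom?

df = n₁ + n₂ − 2 = 13 + 23 − 2 = 34

degrees of freedom = 34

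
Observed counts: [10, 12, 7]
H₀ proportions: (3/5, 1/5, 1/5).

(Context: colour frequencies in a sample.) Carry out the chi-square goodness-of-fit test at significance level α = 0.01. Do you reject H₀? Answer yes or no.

n = 29; E_i = n·p_i = [17.40, 5.80, 5.80]
χ² = (10−17.40)²/17.40 + (12−5.80)²/5.80 + (7−5.80)²/5.80 = 10.0230
df = 2
p-value (upper-tail) = 0.00666
At α=0.01: p < α → reject H₀

reject H₀: yes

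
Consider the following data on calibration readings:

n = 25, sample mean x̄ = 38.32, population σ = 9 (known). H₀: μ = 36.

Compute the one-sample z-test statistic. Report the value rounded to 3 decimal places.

SE = σ/√n = 9/√25 = 1.8000
z = (x̄−μ₀)/SE = (38.32−36)/1.8000 = 1.2889

test statistic = 1.289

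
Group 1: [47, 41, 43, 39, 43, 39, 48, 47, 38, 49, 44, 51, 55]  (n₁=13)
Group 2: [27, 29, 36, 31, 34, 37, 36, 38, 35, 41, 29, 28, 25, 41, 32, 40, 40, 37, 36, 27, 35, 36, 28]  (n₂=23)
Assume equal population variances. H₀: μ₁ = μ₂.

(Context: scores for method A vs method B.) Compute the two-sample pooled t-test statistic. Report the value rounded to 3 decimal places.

x̄₁=44.923, s₁=5.123, n₁=13
x̄₂=33.826, s₂=4.933, n₂=23
s_p² = [12·5.123² + 22·4.933²]/34 = 25.0067
SE = √(s_p²·(1/13+1/23)) = 1.7352
t = (44.923−33.826)/1.7352 = 6.3953
df = 34

test statistic = 6.395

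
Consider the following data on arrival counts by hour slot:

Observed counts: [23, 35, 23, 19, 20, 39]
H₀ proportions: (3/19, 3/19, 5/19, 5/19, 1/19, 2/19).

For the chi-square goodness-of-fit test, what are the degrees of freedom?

df = k − 1 = 6 − 1 = 5

degrees of freedom = 5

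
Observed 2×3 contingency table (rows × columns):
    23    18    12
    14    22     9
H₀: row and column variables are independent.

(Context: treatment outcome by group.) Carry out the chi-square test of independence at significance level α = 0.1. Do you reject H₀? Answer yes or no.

reject H₀: no

Row totals [53, 45], col totals [37, 40, 21], n=98
χ² = (23−20.01)²/20.01 + (18−21.63)²/21.63 + (12−11.36)²/11.36 + (14−16.99)²/16.99 + (22−18.37)²/18.37 + (9−9.64)²/9.64 = 2.3806
df = 2
p-value (upper-tail) = 0.30414
At α=0.1: p ≥ α → fail to reject H₀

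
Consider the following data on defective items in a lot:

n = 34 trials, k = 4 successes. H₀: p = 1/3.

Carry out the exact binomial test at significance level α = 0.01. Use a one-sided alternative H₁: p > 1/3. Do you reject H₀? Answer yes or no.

Exact binomial: n=34, k=4, p₀=1/3=0.3333
P(X≥4) from Σ C(n,i)·p₀^i·(1−p₀)^(n−i)
p-value (one-sided, H₁ greater) = 0.99907
At α=0.01: p ≥ α → fail to reject H₀

reject H₀: no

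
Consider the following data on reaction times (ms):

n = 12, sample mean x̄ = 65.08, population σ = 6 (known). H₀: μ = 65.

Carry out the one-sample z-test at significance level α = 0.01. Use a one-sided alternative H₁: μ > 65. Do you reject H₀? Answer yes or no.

reject H₀: no

SE = σ/√n = 6/√12 = 1.7321
z = (x̄−μ₀)/SE = (65.08−65)/1.7321 = 0.0462
p-value (one-sided, H₁ greater) = 0.48158
At α=0.01: p ≥ α → fail to reject H₀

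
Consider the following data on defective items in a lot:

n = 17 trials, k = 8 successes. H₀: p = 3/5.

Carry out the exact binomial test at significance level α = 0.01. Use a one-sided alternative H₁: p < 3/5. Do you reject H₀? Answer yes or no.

reject H₀: no

Exact binomial: n=17, k=8, p₀=3/5=0.6000
P(X≤8) from Σ C(n,i)·p₀^i·(1−p₀)^(n−i)
p-value (one-sided, H₁ less) = 0.19894
At α=0.01: p ≥ α → fail to reject H₀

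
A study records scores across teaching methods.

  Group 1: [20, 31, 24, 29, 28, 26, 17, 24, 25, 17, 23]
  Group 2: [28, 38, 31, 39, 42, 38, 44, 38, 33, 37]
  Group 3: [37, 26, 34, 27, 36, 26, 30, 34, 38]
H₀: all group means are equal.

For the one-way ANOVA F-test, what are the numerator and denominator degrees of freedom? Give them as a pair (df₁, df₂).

k = 3 groups, N = 30 total
df = (k−1, N−k) = (3−1, 30−3) = (2, 27)

degrees of freedom = [2, 27]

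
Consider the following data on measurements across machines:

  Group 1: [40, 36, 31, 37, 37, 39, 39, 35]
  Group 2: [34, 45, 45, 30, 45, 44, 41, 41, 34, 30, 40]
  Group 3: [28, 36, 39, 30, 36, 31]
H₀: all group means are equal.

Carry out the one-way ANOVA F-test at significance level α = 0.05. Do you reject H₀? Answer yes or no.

reject H₀: no

Group means [36.75, 39.00, 33.33], grand mean 36.920
SSB = Σnᵢ(x̄ᵢ−x̄)² = 125.007; SSW = ΣΣ(x−x̄ᵢ)² = 502.833
MSB = 125.007/2 = 62.5033; MSW = 502.833/22 = 22.8561
F = MSB/MSW = 2.7347
df = (2, 22)
p-value (upper-tail) = 0.08696
At α=0.05: p ≥ α → fail to reject H₀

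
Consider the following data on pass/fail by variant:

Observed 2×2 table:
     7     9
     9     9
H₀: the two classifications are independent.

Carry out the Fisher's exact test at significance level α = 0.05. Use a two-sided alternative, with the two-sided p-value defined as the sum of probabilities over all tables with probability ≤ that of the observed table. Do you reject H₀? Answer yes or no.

reject H₀: no

Margins: r₁=16, r₂=18, c₁=16, c₂=18, n=34
p_obs = C(16,7)·C(18,9)/C(34,16); sum pmf over tables with pmf ≤ p_obs
p-value (two-sided) = 0.74448
At α=0.05: p ≥ α → fail to reject H₀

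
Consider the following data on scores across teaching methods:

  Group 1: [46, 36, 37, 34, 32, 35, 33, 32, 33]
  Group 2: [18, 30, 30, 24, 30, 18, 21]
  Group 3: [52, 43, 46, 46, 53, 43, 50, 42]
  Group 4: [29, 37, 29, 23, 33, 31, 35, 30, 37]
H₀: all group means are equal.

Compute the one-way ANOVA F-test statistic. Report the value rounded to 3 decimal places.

Group means [35.33, 24.43, 46.88, 31.56], grand mean 34.788
SSB = Σnᵢ(x̄ᵢ−x̄)² = 2016.704; SSW = ΣΣ(x−x̄ᵢ)² = 630.812
MSB = 2016.704/3 = 672.2345; MSW = 630.812/29 = 21.7521
F = MSB/MSW = 30.9043
df = (3, 29)

test statistic = 30.904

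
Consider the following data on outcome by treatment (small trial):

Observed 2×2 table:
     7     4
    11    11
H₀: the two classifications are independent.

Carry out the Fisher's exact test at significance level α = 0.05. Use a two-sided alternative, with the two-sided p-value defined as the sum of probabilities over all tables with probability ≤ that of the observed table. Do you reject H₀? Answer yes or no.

Margins: r₁=11, r₂=22, c₁=18, c₂=15, n=33
p_obs = C(11,7)·C(22,11)/C(33,18); sum pmf over tables with pmf ≤ p_obs
p-value (two-sided) = 0.71195
At α=0.05: p ≥ α → fail to reject H₀

reject H₀: no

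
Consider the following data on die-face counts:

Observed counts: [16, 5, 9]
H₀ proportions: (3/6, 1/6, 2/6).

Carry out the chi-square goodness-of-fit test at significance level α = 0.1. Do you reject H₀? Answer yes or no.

reject H₀: no

n = 30; E_i = n·p_i = [15.00, 5.00, 10.00]
χ² = (16−15.00)²/15.00 + (5−5.00)²/5.00 + (9−10.00)²/10.00 = 0.1667
df = 2
p-value (upper-tail) = 0.92004
At α=0.1: p ≥ α → fail to reject H₀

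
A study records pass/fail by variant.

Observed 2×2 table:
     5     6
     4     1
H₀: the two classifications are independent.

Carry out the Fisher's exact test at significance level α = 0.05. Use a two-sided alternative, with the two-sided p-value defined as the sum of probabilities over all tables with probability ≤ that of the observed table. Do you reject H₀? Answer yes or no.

Margins: r₁=11, r₂=5, c₁=9, c₂=7, n=16
p_obs = C(11,5)·C(5,4)/C(16,9); sum pmf over tables with pmf ≤ p_obs
p-value (two-sided) = 0.30769
At α=0.05: p ≥ α → fail to reject H₀

reject H₀: no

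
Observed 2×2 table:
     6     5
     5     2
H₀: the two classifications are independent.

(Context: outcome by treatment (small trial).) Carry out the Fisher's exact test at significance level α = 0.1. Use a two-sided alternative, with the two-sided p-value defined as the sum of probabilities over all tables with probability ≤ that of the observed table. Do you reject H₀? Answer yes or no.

Margins: r₁=11, r₂=7, c₁=11, c₂=7, n=18
p_obs = C(11,6)·C(7,5)/C(18,11); sum pmf over tables with pmf ≤ p_obs
p-value (two-sided) = 0.63707
At α=0.1: p ≥ α → fail to reject H₀

reject H₀: no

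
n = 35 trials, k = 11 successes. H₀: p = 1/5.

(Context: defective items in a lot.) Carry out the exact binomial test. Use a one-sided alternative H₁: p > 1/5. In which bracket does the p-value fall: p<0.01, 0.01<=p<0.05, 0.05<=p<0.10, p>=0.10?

p-value bracket: 0.05<=p<0.10

Exact binomial: n=35, k=11, p₀=1/5=0.2000
P(X≥11) from Σ C(n,i)·p₀^i·(1−p₀)^(n−i)
p-value (one-sided, H₁ greater) = 0.07471
→ bracket: 0.05<=p<0.10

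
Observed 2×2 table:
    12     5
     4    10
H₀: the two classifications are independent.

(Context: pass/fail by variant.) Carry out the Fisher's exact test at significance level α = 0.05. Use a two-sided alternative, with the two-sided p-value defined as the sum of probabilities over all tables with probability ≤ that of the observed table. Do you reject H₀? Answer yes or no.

reject H₀: yes

Margins: r₁=17, r₂=14, c₁=16, c₂=15, n=31
p_obs = C(17,12)·C(14,4)/C(31,16); sum pmf over tables with pmf ≤ p_obs
p-value (two-sided) = 0.03195
At α=0.05: p < α → reject H₀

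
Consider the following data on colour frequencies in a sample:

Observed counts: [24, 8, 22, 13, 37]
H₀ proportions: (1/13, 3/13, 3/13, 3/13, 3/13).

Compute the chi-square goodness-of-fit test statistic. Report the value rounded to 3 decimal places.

test statistic = 54.917

n = 104; E_i = n·p_i = [8.00, 24.00, 24.00, 24.00, 24.00]
χ² = (24−8.00)²/8.00 + (8−24.00)²/24.00 + (22−24.00)²/24.00 + (13−24.00)²/24.00 + (37−24.00)²/24.00 = 54.9167
df = 4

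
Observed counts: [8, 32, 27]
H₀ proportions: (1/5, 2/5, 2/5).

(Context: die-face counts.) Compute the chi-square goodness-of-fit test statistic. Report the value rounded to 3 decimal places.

test statistic = 3.187

n = 67; E_i = n·p_i = [13.40, 26.80, 26.80]
χ² = (8−13.40)²/13.40 + (32−26.80)²/26.80 + (27−26.80)²/26.80 = 3.1866
df = 2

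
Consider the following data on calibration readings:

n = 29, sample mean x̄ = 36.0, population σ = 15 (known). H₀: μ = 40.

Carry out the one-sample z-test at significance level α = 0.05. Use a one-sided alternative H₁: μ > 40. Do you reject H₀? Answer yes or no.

reject H₀: no

SE = σ/√n = 15/√29 = 2.7854
z = (x̄−μ₀)/SE = (36.0−40)/2.7854 = -1.4360
p-value (one-sided, H₁ greater) = 0.92451
At α=0.05: p ≥ α → fail to reject H₀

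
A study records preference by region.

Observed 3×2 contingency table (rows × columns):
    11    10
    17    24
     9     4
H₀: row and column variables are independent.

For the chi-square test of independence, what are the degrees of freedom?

degrees of freedom = 2

df = (r−1)(c−1) = (3−1)·(2−1) = 2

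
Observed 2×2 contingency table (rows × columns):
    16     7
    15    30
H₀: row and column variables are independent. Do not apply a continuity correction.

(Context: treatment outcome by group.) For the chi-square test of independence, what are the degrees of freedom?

degrees of freedom = 1

df = (r−1)(c−1) = (2−1)·(2−1) = 1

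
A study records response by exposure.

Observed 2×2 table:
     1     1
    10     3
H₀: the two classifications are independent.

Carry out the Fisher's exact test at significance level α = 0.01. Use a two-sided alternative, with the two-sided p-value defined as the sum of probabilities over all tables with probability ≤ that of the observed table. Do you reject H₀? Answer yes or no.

Margins: r₁=2, r₂=13, c₁=11, c₂=4, n=15
p_obs = C(2,1)·C(13,10)/C(15,11); sum pmf over tables with pmf ≤ p_obs
p-value (two-sided) = 0.47619
At α=0.01: p ≥ α → fail to reject H₀

reject H₀: no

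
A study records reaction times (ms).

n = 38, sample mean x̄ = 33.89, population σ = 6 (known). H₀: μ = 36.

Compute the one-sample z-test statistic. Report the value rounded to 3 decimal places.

SE = σ/√n = 6/√38 = 0.9733
z = (x̄−μ₀)/SE = (33.89−36)/0.9733 = -2.1678

test statistic = -2.168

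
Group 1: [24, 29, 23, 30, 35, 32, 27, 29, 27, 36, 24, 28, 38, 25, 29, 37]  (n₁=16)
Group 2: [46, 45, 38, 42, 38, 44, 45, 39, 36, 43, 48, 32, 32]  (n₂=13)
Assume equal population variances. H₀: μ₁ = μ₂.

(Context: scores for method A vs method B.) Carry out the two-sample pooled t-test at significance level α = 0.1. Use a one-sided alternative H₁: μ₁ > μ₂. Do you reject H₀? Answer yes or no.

x̄₁=29.562, s₁=4.802, n₁=16
x̄₂=40.615, s₂=5.221, n₂=13
s_p² = [15·4.802² + 12·5.221²]/27 = 24.9265
SE = √(s_p²·(1/16+1/13)) = 1.8642
t = (29.562−40.615)/1.8642 = -5.9290
df = 27
p-value (one-sided, H₁ greater) = 1.00000
At α=0.1: p ≥ α → fail to reject H₀

reject H₀: no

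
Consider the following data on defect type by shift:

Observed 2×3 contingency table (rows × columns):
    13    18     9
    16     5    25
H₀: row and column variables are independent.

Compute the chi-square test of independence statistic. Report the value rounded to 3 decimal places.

Row totals [40, 46], col totals [29, 23, 34], n=86
χ² = (13−13.49)²/13.49 + (18−10.70)²/10.70 + (9−15.81)²/15.81 + (16−15.51)²/15.51 + (5−12.30)²/12.30 + (25−18.19)²/18.19 = 14.8412
df = 2

test statistic = 14.841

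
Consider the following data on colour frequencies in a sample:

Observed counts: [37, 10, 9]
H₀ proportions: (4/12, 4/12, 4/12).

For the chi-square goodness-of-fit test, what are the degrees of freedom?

df = k − 1 = 3 − 1 = 2

degrees of freedom = 2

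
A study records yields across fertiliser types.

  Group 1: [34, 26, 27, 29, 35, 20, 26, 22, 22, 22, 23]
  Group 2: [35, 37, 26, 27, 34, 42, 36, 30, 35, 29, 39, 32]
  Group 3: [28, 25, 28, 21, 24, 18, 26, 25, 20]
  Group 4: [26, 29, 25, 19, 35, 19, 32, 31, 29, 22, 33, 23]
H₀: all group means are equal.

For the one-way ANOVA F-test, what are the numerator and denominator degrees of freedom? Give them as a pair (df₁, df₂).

degrees of freedom = [3, 40]

k = 4 groups, N = 44 total
df = (k−1, N−k) = (4−1, 44−4) = (3, 40)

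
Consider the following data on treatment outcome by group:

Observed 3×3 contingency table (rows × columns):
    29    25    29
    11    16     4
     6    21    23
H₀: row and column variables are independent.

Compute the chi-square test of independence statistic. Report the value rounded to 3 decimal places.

Row totals [83, 31, 50], col totals [46, 62, 56], n=164
χ² = (29−23.28)²/23.28 + (25−31.38)²/31.38 + (29−28.34)²/28.34 + (11−8.70)²/8.70 + (16−11.72)²/11.72 + (4−10.59)²/10.59 + (6−14.02)²/14.02 + (21−18.90)²/18.90 + (23−17.07)²/17.07 = 15.8697
df = 4

test statistic = 15.870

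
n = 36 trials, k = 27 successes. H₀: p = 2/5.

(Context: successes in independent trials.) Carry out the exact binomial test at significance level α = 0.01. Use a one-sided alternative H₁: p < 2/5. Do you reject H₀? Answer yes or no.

reject H₀: no

Exact binomial: n=36, k=27, p₀=2/5=0.4000
P(X≤27) from Σ C(n,i)·p₀^i·(1−p₀)^(n−i)
p-value (one-sided, H₁ less) = 1.00000
At α=0.01: p ≥ α → fail to reject H₀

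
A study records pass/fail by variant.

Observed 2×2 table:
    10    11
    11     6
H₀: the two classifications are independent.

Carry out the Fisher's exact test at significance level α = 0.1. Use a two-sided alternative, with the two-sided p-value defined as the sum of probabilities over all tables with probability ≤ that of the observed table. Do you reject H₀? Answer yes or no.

reject H₀: no

Margins: r₁=21, r₂=17, c₁=21, c₂=17, n=38
p_obs = C(21,10)·C(17,11)/C(38,21); sum pmf over tables with pmf ≤ p_obs
p-value (two-sided) = 0.34152
At α=0.1: p ≥ α → fail to reject H₀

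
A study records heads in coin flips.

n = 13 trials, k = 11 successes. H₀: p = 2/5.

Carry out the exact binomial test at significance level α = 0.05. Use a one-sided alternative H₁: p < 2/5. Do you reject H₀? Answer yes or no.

reject H₀: no

Exact binomial: n=13, k=11, p₀=2/5=0.4000
P(X≤11) from Σ C(n,i)·p₀^i·(1−p₀)^(n−i)
p-value (one-sided, H₁ less) = 0.99986
At α=0.05: p ≥ α → fail to reject H₀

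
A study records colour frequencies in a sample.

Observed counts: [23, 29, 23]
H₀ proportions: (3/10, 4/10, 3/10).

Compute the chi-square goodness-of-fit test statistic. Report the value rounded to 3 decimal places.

n = 75; E_i = n·p_i = [22.50, 30.00, 22.50]
χ² = (23−22.50)²/22.50 + (29−30.00)²/30.00 + (23−22.50)²/22.50 = 0.0556
df = 2

test statistic = 0.056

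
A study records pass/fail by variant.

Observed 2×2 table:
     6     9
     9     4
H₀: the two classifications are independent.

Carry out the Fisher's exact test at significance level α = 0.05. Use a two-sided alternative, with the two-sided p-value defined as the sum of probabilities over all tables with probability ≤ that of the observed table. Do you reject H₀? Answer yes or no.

Margins: r₁=15, r₂=13, c₁=15, c₂=13, n=28
p_obs = C(15,6)·C(13,9)/C(28,15); sum pmf over tables with pmf ≤ p_obs
p-value (two-sided) = 0.15128
At α=0.05: p ≥ α → fail to reject H₀

reject H₀: no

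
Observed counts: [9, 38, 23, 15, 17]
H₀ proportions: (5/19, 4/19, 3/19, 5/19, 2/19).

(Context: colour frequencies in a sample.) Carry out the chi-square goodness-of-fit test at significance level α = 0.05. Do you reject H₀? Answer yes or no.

n = 102; E_i = n·p_i = [26.84, 21.47, 16.11, 26.84, 10.74]
χ² = (9−26.84)²/26.84 + (38−21.47)²/21.47 + (23−16.11)²/16.11 + (15−26.84)²/26.84 + (17−10.74)²/10.74 = 36.4082
df = 4
p-value (upper-tail) = 0.00000
At α=0.05: p < α → reject H₀

reject H₀: yes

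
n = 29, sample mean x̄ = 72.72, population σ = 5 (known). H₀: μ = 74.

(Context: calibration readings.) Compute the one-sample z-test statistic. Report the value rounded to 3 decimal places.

test statistic = -1.379

SE = σ/√n = 5/√29 = 0.9285
z = (x̄−μ₀)/SE = (72.72−74)/0.9285 = -1.3786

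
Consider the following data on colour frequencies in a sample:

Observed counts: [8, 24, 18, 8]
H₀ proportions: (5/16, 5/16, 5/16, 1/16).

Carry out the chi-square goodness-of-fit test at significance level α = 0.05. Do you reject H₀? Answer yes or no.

reject H₀: yes

n = 58; E_i = n·p_i = [18.12, 18.12, 18.12, 3.62]
χ² = (8−18.12)²/18.12 + (24−18.12)²/18.12 + (18−18.12)²/18.12 + (8−3.62)²/3.62 = 12.8414
df = 3
p-value (upper-tail) = 0.00499
At α=0.05: p < α → reject H₀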